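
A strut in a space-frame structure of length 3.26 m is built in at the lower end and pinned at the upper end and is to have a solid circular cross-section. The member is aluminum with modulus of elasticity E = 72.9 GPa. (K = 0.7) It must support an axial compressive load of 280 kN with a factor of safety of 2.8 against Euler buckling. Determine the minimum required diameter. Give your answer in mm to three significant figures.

d ≈ 104 mm

Required P_cr = n·P = 2.8 × 280 = 784.0 kN
L_e = K·L = 0.7 × 3.26 = 2.282 m
Required I = P_cr·L_e²/(π²E) = 7.840×10^5 × 2.282² / (π² × 7.29×10^10) = 5.674×10^-6 m⁴
I_req = 5.674×10^6 mm⁴
Solid circle: I = πd⁴/64  ⇒  d = (64I/π)^(1/4) = (64×5.674×10^6/π)^(1/4) = 104 mm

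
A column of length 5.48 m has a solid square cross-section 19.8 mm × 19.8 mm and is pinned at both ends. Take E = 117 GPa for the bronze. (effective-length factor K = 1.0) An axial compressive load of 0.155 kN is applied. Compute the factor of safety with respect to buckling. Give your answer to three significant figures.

n ≈ 3.18

I = a⁴/12 = 19.8⁴/12 = 1.281×10^4 mm⁴
I = 1.281×10^4 mm⁴ = 1.281×10^-8 m⁴
Effective length L_e = K·L = 1 × 5.48 = 5.480 m
P_cr = π²EI / L_e² = π² × 117×10⁹ × 1.281×10^-8 / 5.480² = 492.5 N
Factor of safety n = P_cr / P = 0.49250 / 0.155 = 3.18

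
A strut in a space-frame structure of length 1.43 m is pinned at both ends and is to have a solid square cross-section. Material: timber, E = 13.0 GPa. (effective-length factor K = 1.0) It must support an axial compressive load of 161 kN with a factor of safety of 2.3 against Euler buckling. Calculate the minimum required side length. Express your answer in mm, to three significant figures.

Required P_cr = n·P = 2.3 × 161 = 370.3 kN
L_e = K·L = 1 × 1.43 = 1.430 m
Required I = P_cr·L_e²/(π²E) = 3.703×10^5 × 1.430² / (π² × 1.30×10^10) = 5.902×10^-6 m⁴
I_req = 5.902×10^6 mm⁴
Solid square: I = a⁴/12  ⇒  a = (12I)^(1/4) = (12×5.902×10^6)^(1/4) = 91.7 mm

a ≈ 91.7 mm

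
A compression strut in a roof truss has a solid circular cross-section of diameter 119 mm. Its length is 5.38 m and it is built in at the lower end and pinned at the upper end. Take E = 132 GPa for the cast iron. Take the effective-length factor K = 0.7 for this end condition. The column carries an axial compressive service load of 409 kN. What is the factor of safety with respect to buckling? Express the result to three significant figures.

n ≈ 2.21

I = πd⁴/64 = π×119⁴/64 = 9.844×10^6 mm⁴
I = 9.844×10^6 mm⁴ = 9.844×10^-6 m⁴
Effective length L_e = K·L = 0.7 × 5.38 = 3.766 m
P_cr = π²EI / L_e² = π² × 132×10⁹ × 9.844×10^-6 / 3.766² = 9.042×10^5 N
Factor of safety n = P_cr / P = 904.21 / 409 = 2.21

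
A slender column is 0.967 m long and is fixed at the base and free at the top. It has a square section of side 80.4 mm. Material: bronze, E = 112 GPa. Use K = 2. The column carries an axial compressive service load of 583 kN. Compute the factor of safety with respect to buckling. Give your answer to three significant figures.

I = a⁴/12 = 80.4⁴/12 = 3.482×10^6 mm⁴
I = 3.482×10^6 mm⁴ = 3.482×10^-6 m⁴
Effective length L_e = K·L = 2 × 0.967 = 1.934 m
P_cr = π²EI / L_e² = π² × 112×10⁹ × 3.482×10^-6 / 1.934² = 1.029×10^6 N
Factor of safety n = P_cr / P = 1029.1 / 583 = 1.77

n ≈ 1.77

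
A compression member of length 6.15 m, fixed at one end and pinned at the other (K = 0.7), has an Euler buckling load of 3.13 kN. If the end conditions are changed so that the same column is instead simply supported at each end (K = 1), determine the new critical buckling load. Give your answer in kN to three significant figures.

P_cr ∝ 1/K², so P_cr,new = P_cr,old × (K_old/K_new)² = 3.13 × (0.7/1)²
= 3.13 × 0.4900 = 1.53 kN

P_cr ≈ 1.53 kN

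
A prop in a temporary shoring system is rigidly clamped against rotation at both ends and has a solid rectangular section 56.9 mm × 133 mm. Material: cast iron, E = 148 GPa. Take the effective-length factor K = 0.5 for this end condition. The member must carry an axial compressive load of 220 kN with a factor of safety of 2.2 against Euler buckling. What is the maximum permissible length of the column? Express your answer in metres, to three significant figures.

L_max ≈ 4.96 m

Buckling occurs about the weak axis: I_min = h·b³/12 with b = 56.9 mm (the shorter side).
I_min = 133×56.9³/12 = 2.042×10^6 mm⁴
I = 2.042×10^-6 m⁴
Required critical load P_cr = n·P = 2.2 × 220 = 484.0 kN = 4.840×10^5 N
From P_cr = π²EI/(K·L)²:  L = (1/K)·√(π²EI/P_cr) = (1/0.5)·√(π²×1.48×10^11×2.042×10^-6/4.840×10^5)
L = 4.96 m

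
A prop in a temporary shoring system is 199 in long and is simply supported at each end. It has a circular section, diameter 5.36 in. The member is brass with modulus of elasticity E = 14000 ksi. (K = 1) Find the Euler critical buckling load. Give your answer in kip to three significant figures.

P_cr ≈ 141 kip

I = πd⁴/64 = π×5.36⁴/64 = 40.52 in⁴
Effective length L_e = K·L = 1 × 199 = 199.0 in
P_cr = π²EI / L_e² = π² × 14000×10³ × 40.52 / 199.0² = 1.414×10^5 lb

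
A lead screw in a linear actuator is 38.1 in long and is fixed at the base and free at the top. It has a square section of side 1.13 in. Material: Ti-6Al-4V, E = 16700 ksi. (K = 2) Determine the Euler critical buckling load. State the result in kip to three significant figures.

P_cr ≈ 3.86 kip

I = a⁴/12 = 1.13⁴/12 = 0.1359 in⁴
Effective length L_e = K·L = 2 × 38.1 = 76.20 in
P_cr = π²EI / L_e² = π² × 16700×10³ × 0.1359 / 76.20² = 3.857×10^3 lb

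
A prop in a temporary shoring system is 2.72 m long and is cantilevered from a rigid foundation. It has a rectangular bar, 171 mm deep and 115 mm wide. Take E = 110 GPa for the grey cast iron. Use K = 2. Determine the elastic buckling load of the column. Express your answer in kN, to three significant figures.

Buckling occurs about the weak axis: I_min = h·b³/12 with b = 115 mm (the shorter side).
I_min = 171×115³/12 = 2.167×10^7 mm⁴
I = 2.167×10^7 mm⁴ = 2.167×10^-5 m⁴
Effective length L_e = K·L = 2 × 2.72 = 5.440 m
P_cr = π²EI / L_e² = π² × 110×10⁹ × 2.167×10^-5 / 5.440² = 7.951×10^5 N

P_cr ≈ 795 kN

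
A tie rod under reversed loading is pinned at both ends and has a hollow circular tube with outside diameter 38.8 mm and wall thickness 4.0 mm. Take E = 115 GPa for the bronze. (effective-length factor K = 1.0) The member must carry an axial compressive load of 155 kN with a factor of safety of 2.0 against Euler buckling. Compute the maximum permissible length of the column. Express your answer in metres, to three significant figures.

Inner diameter d_i = 38.8 − 2×4.0 = 30.80 mm
I = π(d_o⁴ − d_i⁴)/64 = π(38.8⁴ − 30.80⁴)/64 = 6.707×10^4 mm⁴
I = 6.707×10^-8 m⁴
Required critical load P_cr = n·P = 2.0 × 155 = 310.0 kN = 3.100×10^5 N
From P_cr = π²EI/(K·L)²:  L = (1/K)·√(π²EI/P_cr) = (1/1)·√(π²×1.15×10^11×6.707×10^-8/3.100×10^5)
L = 0.496 m

L_max ≈ 0.496 m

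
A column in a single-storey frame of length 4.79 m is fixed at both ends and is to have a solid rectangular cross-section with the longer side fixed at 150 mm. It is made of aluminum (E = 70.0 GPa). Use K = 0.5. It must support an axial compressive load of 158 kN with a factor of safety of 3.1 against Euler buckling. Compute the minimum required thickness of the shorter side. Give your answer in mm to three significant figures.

Required P_cr = n·P = 3.1 × 158 = 489.8 kN
L_e = K·L = 0.5 × 4.79 = 2.395 m
Required I = P_cr·L_e²/(π²E) = 4.898×10^5 × 2.395² / (π² × 7.00×10^10) = 4.067×10^-6 m⁴
I_req = 4.067×10^6 mm⁴
Rectangle, weak axis: I_min = h·b³/12 with h = 150 mm fixed  ⇒  b = (12I/h)^(1/3) = 68.8 mm

b ≈ 68.8 mm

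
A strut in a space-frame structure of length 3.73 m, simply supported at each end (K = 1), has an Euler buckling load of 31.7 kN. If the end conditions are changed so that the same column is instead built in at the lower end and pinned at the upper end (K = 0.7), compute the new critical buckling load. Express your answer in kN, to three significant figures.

P_cr ∝ 1/K², so P_cr,new = P_cr,old × (K_old/K_new)² = 31.7 × (1/0.7)²
= 31.7 × 2.041 = 64.7 kN

P_cr ≈ 64.7 kN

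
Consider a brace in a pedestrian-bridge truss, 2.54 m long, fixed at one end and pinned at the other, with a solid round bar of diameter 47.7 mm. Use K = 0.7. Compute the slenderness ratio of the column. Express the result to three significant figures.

λ ≈ 149

For a solid circle r = d/4 = 47.7/4 = 11.92 mm
L_e = K·L = 0.7 × 2.54 m = 1.778 m = 1778.0 mm
λ = L_e / r_min = 1778.0 / 11.92 = 149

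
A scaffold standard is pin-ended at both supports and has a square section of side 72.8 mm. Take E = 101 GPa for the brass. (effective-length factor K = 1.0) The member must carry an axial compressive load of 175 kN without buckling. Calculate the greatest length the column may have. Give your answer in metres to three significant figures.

L_max ≈ 3.65 m

I = a⁴/12 = 72.8⁴/12 = 2.341×10^6 mm⁴
I = 2.341×10^-6 m⁴
At the buckling limit P_cr = P = 1.750×10^5 N
From P_cr = π²EI/(K·L)²:  L = (1/K)·√(π²EI/P_cr) = (1/1)·√(π²×1.01×10^11×2.341×10^-6/1.750×10^5)
L = 3.65 m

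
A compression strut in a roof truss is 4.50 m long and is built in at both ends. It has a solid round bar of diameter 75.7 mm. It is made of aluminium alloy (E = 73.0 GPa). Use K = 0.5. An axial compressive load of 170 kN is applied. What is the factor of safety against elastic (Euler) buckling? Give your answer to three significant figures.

n ≈ 1.35

I = πd⁴/64 = π×75.7⁴/64 = 1.612×10^6 mm⁴
I = 1.612×10^6 mm⁴ = 1.612×10^-6 m⁴
Effective length L_e = K·L = 0.5 × 4.50 = 2.250 m
P_cr = π²EI / L_e² = π² × 73.0×10⁹ × 1.612×10^-6 / 2.250² = 2.294×10^5 N
Factor of safety n = P_cr / P = 229.41 / 170 = 1.35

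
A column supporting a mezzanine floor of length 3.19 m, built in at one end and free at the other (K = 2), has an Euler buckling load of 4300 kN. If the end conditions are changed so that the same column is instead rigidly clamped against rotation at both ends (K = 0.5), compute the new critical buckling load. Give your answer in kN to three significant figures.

P_cr ≈ 68800 kN

P_cr ∝ 1/K², so P_cr,new = P_cr,old × (K_old/K_new)² = 4300 × (2/0.5)²
= 4300 × 16.00 = 68800 kN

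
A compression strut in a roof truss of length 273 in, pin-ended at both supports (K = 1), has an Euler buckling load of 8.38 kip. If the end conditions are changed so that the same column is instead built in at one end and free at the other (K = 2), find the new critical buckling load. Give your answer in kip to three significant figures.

P_cr ≈ 2.10 kip

P_cr ∝ 1/K², so P_cr,new = P_cr,old × (K_old/K_new)² = 8.38 × (1/2)²
= 8.38 × 0.2500 = 2.10 kip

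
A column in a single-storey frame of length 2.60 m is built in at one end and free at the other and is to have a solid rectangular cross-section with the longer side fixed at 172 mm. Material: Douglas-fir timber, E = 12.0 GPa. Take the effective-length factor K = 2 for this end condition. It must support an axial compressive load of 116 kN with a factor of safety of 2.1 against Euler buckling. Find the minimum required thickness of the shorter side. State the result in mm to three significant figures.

b ≈ 157 mm

Required P_cr = n·P = 2.1 × 116 = 243.6 kN
L_e = K·L = 2 × 2.60 = 5.200 m
Required I = P_cr·L_e²/(π²E) = 2.436×10^5 × 5.200² / (π² × 1.20×10^10) = 5.562×10^-5 m⁴
I_req = 5.562×10^7 mm⁴
Rectangle, weak axis: I_min = h·b³/12 with h = 172 mm fixed  ⇒  b = (12I/h)^(1/3) = 157 mm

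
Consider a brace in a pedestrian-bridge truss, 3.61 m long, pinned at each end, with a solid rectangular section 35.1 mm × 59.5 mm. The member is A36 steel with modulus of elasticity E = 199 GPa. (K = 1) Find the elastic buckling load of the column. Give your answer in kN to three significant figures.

P_cr ≈ 32.3 kN

Buckling occurs about the weak axis: I_min = h·b³/12 with b = 35.1 mm (the shorter side).
I_min = 59.5×35.1³/12 = 2.144×10^5 mm⁴
I = 2.144×10^5 mm⁴ = 2.144×10^-7 m⁴
Effective length L_e = K·L = 1 × 3.61 = 3.610 m
P_cr = π²EI / L_e² = π² × 199×10⁹ × 2.144×10^-7 / 3.610² = 3.231×10^4 N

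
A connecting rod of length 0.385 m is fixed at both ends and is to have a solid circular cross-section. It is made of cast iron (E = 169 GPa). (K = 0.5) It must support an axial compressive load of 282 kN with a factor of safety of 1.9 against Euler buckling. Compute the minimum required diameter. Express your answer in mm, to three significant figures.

Required P_cr = n·P = 1.9 × 282 = 535.8 kN
L_e = K·L = 0.5 × 0.385 = 0.1925 m
Required I = P_cr·L_e²/(π²E) = 5.358×10^5 × 0.1925² / (π² × 1.69×10^11) = 1.190×10^-8 m⁴
I_req = 1.190×10^4 mm⁴
Solid circle: I = πd⁴/64  ⇒  d = (64I/π)^(1/4) = (64×1.190×10^4/π)^(1/4) = 22.2 mm

d ≈ 22.2 mm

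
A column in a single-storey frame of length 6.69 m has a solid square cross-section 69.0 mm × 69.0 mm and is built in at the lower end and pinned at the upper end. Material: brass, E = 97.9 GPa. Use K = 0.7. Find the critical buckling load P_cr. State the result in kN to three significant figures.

I = a⁴/12 = 69.0⁴/12 = 1.889×10^6 mm⁴
I = 1.889×10^6 mm⁴ = 1.889×10^-6 m⁴
Effective length L_e = K·L = 0.7 × 6.69 = 4.683 m
P_cr = π²EI / L_e² = π² × 97.9×10⁹ × 1.889×10^-6 / 4.683² = 8.322×10^4 N

P_cr ≈ 83.2 kN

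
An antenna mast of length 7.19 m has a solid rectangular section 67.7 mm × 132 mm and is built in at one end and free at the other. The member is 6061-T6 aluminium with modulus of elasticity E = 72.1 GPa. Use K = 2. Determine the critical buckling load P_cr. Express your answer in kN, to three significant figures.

Buckling occurs about the weak axis: I_min = h·b³/12 with b = 67.7 mm (the shorter side).
I_min = 132×67.7³/12 = 3.413×10^6 mm⁴
I = 3.413×10^6 mm⁴ = 3.413×10^-6 m⁴
Effective length L_e = K·L = 2 × 7.19 = 14.38 m
P_cr = π²EI / L_e² = π² × 72.1×10⁹ × 3.413×10^-6 / 14.38² = 1.175×10^4 N

P_cr ≈ 11.7 kN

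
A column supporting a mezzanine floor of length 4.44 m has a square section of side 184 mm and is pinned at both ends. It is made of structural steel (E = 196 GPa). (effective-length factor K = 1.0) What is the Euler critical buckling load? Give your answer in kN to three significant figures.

P_cr ≈ 9370 kN

I = a⁴/12 = 184⁴/12 = 9.552×10^7 mm⁴
I = 9.552×10^7 mm⁴ = 9.552×10^-5 m⁴
Effective length L_e = K·L = 1 × 4.44 = 4.440 m
P_cr = π²EI / L_e² = π² × 196×10⁹ × 9.552×10^-5 / 4.440² = 9.373×10^6 N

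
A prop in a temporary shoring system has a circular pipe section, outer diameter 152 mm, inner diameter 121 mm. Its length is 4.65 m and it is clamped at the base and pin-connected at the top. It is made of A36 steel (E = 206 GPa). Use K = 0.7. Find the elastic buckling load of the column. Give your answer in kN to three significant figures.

d_o = 152 mm, d_i = 121 mm
I = π(d_o⁴ − d_i⁴)/64 = π(152⁴ − 121.0⁴)/64 = 1.568×10^7 mm⁴
I = 1.568×10^7 mm⁴ = 1.568×10^-5 m⁴
Effective length L_e = K·L = 0.7 × 4.65 = 3.255 m
P_cr = π²EI / L_e² = π² × 206×10⁹ × 1.568×10^-5 / 3.255² = 3.009×10^6 N

P_cr ≈ 3010 kN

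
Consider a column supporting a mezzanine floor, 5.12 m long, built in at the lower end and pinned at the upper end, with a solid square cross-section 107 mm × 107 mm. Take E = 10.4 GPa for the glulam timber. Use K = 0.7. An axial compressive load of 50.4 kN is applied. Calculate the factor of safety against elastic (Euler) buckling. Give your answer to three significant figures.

I = a⁴/12 = 107⁴/12 = 1.092×10^7 mm⁴
I = 1.092×10^7 mm⁴ = 1.092×10^-5 m⁴
Effective length L_e = K·L = 0.7 × 5.12 = 3.584 m
P_cr = π²EI / L_e² = π² × 10.4×10⁹ × 1.092×10^-5 / 3.584² = 8.729×10^4 N
Factor of safety n = P_cr / P = 87.287 / 50.4 = 1.73

n ≈ 1.73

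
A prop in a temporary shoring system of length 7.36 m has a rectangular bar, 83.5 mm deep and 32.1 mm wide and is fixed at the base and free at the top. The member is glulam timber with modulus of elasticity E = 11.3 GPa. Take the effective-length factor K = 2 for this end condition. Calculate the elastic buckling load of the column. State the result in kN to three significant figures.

Buckling occurs about the weak axis: I_min = h·b³/12 with b = 32.1 mm (the shorter side).
I_min = 83.5×32.1³/12 = 2.302×10^5 mm⁴
I = 2.302×10^5 mm⁴ = 2.302×10^-7 m⁴
Effective length L_e = K·L = 2 × 7.36 = 14.72 m
P_cr = π²EI / L_e² = π² × 11.3×10⁹ × 2.302×10^-7 / 14.72² = 118.5 N

P_cr ≈ 0.118 kN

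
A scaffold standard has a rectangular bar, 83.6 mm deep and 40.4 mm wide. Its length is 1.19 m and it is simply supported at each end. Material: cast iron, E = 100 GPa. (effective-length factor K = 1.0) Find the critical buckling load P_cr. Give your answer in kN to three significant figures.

Buckling occurs about the weak axis: I_min = h·b³/12 with b = 40.4 mm (the shorter side).
I_min = 83.6×40.4³/12 = 4.594×10^5 mm⁴
I = 4.594×10^5 mm⁴ = 4.594×10^-7 m⁴
Effective length L_e = K·L = 1 × 1.19 = 1.190 m
P_cr = π²EI / L_e² = π² × 100×10⁹ × 4.594×10^-7 / 1.190² = 3.202×10^5 N

P_cr ≈ 320 kN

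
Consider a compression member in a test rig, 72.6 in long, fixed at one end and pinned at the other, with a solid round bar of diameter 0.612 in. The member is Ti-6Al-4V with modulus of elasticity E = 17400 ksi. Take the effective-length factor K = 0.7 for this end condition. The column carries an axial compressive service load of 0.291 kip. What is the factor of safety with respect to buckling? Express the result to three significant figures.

n ≈ 1.57

I = πd⁴/64 = π×0.612⁴/64 = 6.886×10^-3 in⁴
Effective length L_e = K·L = 0.7 × 72.6 = 50.82 in
P_cr = π²EI / L_e² = π² × 17400×10³ × 6.886×10^-3 / 50.82² = 457.9 lb
Factor of safety n = P_cr / P = 0.45788 / 0.291 = 1.57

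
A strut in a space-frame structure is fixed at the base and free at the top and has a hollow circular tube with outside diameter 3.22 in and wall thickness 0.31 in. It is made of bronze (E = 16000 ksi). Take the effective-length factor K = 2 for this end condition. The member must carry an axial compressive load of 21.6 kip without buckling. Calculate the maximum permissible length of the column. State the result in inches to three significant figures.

Inner diameter d_i = 3.22 − 2×0.31 = 2.600 in
I = π(d_o⁴ − d_i⁴)/64 = π(3.22⁴ − 2.600⁴)/64 = 3.034 in⁴
At the buckling limit P_cr = P = 2.160×10^4 lb
From P_cr = π²EI/(K·L)²:  L = (1/K)·√(π²EI/P_cr) = (1/2)·√(π²×1.60×10^7×3.034/2.160×10^4)
L = 74.5 in

L_max ≈ 74.5 in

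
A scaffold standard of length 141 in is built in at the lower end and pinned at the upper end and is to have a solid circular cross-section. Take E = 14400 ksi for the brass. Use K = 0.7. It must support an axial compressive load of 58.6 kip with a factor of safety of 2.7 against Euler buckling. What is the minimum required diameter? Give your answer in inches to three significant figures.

d ≈ 3.86 in

Required P_cr = n·P = 2.7 × 58.6 = 158.2 kip
L_e = K·L = 0.7 × 141 = 98.70 in
Required I = P_cr·L_e²/(π²E) = 1.582×10^5 × 98.70² / (π² × 1.44×10^7) = 10.85 in⁴
Solid circle: I = πd⁴/64  ⇒  d = (64I/π)^(1/4) = (64×10.85/π)^(1/4) = 3.86 in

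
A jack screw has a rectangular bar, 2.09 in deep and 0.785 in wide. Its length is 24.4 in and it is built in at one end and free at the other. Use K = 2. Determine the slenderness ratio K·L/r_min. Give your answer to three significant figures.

For a rectangle r_min = b/√12 = 0.785/√12 = 0.2266 in
L_e = K·L = 2 × 24.4 = 48.80 in
λ = L_e / r_min = 48.800 / 0.2266 = 215

λ ≈ 215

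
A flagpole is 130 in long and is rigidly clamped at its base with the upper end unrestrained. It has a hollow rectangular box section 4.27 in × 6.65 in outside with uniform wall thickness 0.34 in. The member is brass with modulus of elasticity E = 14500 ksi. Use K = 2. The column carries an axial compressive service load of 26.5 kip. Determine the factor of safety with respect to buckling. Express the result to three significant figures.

n ≈ 1.61

Inner dimensions: h_i = 6.65 − 2×0.34 = 5.970 in, b_i = 4.27 − 2×0.34 = 3.590 in
Weak-axis I_min = (h_o·b_o³ − h_i·b_i³)/12 with b_o = 4.27, b_i = 3.590 in (shorter outer/inner sides).
I_min = (6.65×4.27³ − 5.970×3.590³)/12 = 20.13 in⁴
Effective length L_e = K·L = 2 × 130 = 260.0 in
P_cr = π²EI / L_e² = π² × 14500×10³ × 20.13 / 260.0² = 4.261×10^4 lb
Factor of safety n = P_cr / P = 42.607 / 26.5 = 1.61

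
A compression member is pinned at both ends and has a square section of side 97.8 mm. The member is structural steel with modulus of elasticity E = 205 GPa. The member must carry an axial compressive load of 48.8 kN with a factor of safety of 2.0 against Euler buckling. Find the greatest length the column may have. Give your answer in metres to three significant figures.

L_max ≈ 12.6 m

I = a⁴/12 = 97.8⁴/12 = 7.624×10^6 mm⁴
I = 7.624×10^-6 m⁴
Required critical load P_cr = n·P = 2.0 × 48.8 = 97.60 kN = 9.760×10^4 N
From P_cr = π²EI/(K·L)²:  L = (1/K)·√(π²EI/P_cr) = (1/1)·√(π²×2.05×10^11×7.624×10^-6/9.760×10^4)
L = 12.6 m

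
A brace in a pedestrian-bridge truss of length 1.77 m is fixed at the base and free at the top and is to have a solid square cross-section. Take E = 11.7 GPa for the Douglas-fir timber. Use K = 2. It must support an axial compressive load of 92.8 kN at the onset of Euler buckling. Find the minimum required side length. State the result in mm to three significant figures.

a ≈ 105 mm

L_e = K·L = 2 × 1.77 = 3.540 m
Required I = P_cr·L_e²/(π²E) = 9.280×10^4 × 3.540² / (π² × 1.17×10^10) = 1.007×10^-5 m⁴
I_req = 1.007×10^7 mm⁴
Solid square: I = a⁴/12  ⇒  a = (12I)^(1/4) = (12×1.007×10^7)^(1/4) = 105 mm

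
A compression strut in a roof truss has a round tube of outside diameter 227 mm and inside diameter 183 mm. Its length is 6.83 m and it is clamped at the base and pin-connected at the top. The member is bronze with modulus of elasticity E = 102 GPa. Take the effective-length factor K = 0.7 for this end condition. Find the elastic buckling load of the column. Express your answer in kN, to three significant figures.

P_cr ≈ 3320 kN

d_o = 227 mm, d_i = 183 mm
I = π(d_o⁴ − d_i⁴)/64 = π(227⁴ − 183.0⁴)/64 = 7.529×10^7 mm⁴
I = 7.529×10^7 mm⁴ = 7.529×10^-5 m⁴
Effective length L_e = K·L = 0.7 × 6.83 = 4.781 m
P_cr = π²EI / L_e² = π² × 102×10⁹ × 7.529×10^-5 / 4.781² = 3.316×10^6 N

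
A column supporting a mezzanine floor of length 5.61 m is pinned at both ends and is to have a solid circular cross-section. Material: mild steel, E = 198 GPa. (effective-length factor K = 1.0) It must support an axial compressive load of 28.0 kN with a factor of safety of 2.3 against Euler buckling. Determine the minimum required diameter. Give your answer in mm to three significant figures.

Required P_cr = n·P = 2.3 × 28.0 = 64.40 kN
L_e = K·L = 1 × 5.61 = 5.610 m
Required I = P_cr·L_e²/(π²E) = 6.440×10^4 × 5.610² / (π² × 1.98×10^11) = 1.037×10^-6 m⁴
I_req = 1.037×10^6 mm⁴
Solid circle: I = πd⁴/64  ⇒  d = (64I/π)^(1/4) = (64×1.037×10^6/π)^(1/4) = 67.8 mm

d ≈ 67.8 mm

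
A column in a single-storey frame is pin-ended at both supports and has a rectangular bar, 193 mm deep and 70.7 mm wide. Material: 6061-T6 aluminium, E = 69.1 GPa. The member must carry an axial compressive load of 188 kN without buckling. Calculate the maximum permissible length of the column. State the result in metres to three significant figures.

Buckling occurs about the weak axis: I_min = h·b³/12 with b = 70.7 mm (the shorter side).
I_min = 193×70.7³/12 = 5.684×10^6 mm⁴
I = 5.684×10^-6 m⁴
At the buckling limit P_cr = P = 1.880×10^5 N
From P_cr = π²EI/(K·L)²:  L = (1/K)·√(π²EI/P_cr) = (1/1)·√(π²×6.91×10^10×5.684×10^-6/1.880×10^5)
L = 4.54 m

L_max ≈ 4.54 m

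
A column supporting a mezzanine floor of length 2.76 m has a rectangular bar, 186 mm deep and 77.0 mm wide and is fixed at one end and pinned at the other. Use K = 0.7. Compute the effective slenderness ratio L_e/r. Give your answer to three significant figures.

λ ≈ 86.9

Buckling occurs about the weak axis: I_min = h·b³/12 with b = 77.0 mm (the shorter side).
I_min = 186×77.0³/12 = 7.076×10^6 mm⁴
A = 1.432×10^4 mm²;  r_min = √(I/A) = √(7.076×10^6/1.432×10^4) = 22.23 mm
L_e = K·L = 0.7 × 2.76 m = 1.932 m = 1932.0 mm
λ = L_e / r_min = 1932.0 / 22.23 = 86.9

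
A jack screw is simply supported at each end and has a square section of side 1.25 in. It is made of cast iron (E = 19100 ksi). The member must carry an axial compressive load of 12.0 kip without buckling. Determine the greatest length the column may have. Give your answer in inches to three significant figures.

L_max ≈ 56.5 in

I = a⁴/12 = 1.25⁴/12 = 0.2035 in⁴
At the buckling limit P_cr = P = 1.200×10^4 lb
From P_cr = π²EI/(K·L)²:  L = (1/K)·√(π²EI/P_cr) = (1/1)·√(π²×1.91×10^7×0.2035/1.200×10^4)
L = 56.5 in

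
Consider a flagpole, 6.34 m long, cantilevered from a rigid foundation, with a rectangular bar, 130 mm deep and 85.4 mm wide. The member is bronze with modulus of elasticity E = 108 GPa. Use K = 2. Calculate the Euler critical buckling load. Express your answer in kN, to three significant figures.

Buckling occurs about the weak axis: I_min = h·b³/12 with b = 85.4 mm (the shorter side).
I_min = 130×85.4³/12 = 6.747×10^6 mm⁴
I = 6.747×10^6 mm⁴ = 6.747×10^-6 m⁴
Effective length L_e = K·L = 2 × 6.34 = 12.68 m
P_cr = π²EI / L_e² = π² × 108×10⁹ × 6.747×10^-6 / 12.68² = 4.473×10^4 N

P_cr ≈ 44.7 kN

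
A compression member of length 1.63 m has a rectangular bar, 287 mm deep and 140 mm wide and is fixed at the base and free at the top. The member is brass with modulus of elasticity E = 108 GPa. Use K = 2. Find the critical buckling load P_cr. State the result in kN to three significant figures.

Buckling occurs about the weak axis: I_min = h·b³/12 with b = 140 mm (the shorter side).
I_min = 287×140³/12 = 6.563×10^7 mm⁴
I = 6.563×10^7 mm⁴ = 6.563×10^-5 m⁴
Effective length L_e = K·L = 2 × 1.63 = 3.260 m
P_cr = π²EI / L_e² = π² × 108×10⁹ × 6.563×10^-5 / 3.260² = 6.582×10^6 N

P_cr ≈ 6580 kN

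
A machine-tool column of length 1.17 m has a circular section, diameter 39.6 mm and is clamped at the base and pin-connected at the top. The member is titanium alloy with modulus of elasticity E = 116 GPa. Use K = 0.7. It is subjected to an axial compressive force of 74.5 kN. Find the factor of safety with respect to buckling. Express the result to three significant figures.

n ≈ 2.77

I = πd⁴/64 = π×39.6⁴/64 = 1.207×10^5 mm⁴
I = 1.207×10^5 mm⁴ = 1.207×10^-7 m⁴
Effective length L_e = K·L = 0.7 × 1.17 = 0.8190 m
P_cr = π²EI / L_e² = π² × 116×10⁹ × 1.207×10^-7 / 0.8190² = 2.060×10^5 N
Factor of safety n = P_cr / P = 206.03 / 74.5 = 2.77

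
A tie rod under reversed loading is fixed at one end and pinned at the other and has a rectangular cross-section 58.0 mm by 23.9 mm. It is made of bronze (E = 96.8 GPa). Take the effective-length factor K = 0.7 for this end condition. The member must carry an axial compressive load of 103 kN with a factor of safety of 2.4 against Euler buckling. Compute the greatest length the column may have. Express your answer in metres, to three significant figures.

Buckling occurs about the weak axis: I_min = h·b³/12 with b = 23.9 mm (the shorter side).
I_min = 58.0×23.9³/12 = 6.598×10^4 mm⁴
I = 6.598×10^-8 m⁴
Required critical load P_cr = n·P = 2.4 × 103 = 247.2 kN = 2.472×10^5 N
From P_cr = π²EI/(K·L)²:  L = (1/K)·√(π²EI/P_cr) = (1/0.7)·√(π²×9.68×10^10×6.598×10^-8/2.472×10^5)
L = 0.721 m

L_max ≈ 0.721 m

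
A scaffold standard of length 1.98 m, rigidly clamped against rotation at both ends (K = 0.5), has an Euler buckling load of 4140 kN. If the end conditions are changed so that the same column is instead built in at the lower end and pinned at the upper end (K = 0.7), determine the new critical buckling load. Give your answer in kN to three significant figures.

P_cr ≈ 2110 kN

P_cr ∝ 1/K², so P_cr,new = P_cr,old × (K_old/K_new)² = 4140 × (0.5/0.7)²
= 4140 × 0.5102 = 2110 kN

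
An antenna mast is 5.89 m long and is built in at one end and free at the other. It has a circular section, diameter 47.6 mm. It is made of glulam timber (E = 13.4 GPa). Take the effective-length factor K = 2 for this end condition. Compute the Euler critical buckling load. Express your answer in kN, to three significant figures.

I = πd⁴/64 = π×47.6⁴/64 = 2.520×10^5 mm⁴
I = 2.520×10^5 mm⁴ = 2.520×10^-7 m⁴
Effective length L_e = K·L = 2 × 5.89 = 11.78 m
P_cr = π²EI / L_e² = π² × 13.4×10⁹ × 2.520×10^-7 / 11.78² = 240.2 N

P_cr ≈ 0.240 kN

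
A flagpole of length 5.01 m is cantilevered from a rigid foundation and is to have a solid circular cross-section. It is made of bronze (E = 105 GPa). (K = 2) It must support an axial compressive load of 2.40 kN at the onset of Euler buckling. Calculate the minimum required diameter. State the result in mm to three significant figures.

L_e = K·L = 2 × 5.01 = 10.02 m
Required I = P_cr·L_e²/(π²E) = 2.400×10^3 × 10.02² / (π² × 1.05×10^11) = 2.325×10^-7 m⁴
I_req = 2.325×10^5 mm⁴
Solid circle: I = πd⁴/64  ⇒  d = (64I/π)^(1/4) = (64×2.325×10^5/π)^(1/4) = 46.7 mm

d ≈ 46.7 mm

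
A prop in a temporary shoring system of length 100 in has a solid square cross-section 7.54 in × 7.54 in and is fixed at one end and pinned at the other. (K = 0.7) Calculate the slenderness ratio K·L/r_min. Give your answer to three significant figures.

For a square r = a/√12 = 7.54/√12 = 2.177 in
L_e = K·L = 0.7 × 100 = 70.00 in
λ = L_e / r_min = 70.000 / 2.177 = 32.2

λ ≈ 32.2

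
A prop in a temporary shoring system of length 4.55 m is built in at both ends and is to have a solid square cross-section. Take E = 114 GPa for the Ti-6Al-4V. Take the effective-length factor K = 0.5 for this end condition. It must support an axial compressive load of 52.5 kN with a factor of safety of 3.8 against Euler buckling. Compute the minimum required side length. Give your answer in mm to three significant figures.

Required P_cr = n·P = 3.8 × 52.5 = 199.5 kN
L_e = K·L = 0.5 × 4.55 = 2.275 m
Required I = P_cr·L_e²/(π²E) = 1.995×10^5 × 2.275² / (π² × 1.14×10^11) = 9.177×10^-7 m⁴
I_req = 9.177×10^5 mm⁴
Solid square: I = a⁴/12  ⇒  a = (12I)^(1/4) = (12×9.177×10^5)^(1/4) = 57.6 mm

a ≈ 57.6 mm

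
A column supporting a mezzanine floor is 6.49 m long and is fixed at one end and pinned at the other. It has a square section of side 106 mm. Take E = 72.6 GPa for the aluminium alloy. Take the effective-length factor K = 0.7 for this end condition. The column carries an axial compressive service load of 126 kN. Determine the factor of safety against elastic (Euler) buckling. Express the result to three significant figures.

I = a⁴/12 = 106⁴/12 = 1.052×10^7 mm⁴
I = 1.052×10^7 mm⁴ = 1.052×10^-5 m⁴
Effective length L_e = K·L = 0.7 × 6.49 = 4.543 m
P_cr = π²EI / L_e² = π² × 72.6×10⁹ × 1.052×10^-5 / 4.543² = 3.653×10^5 N
Factor of safety n = P_cr / P = 365.25 / 126 = 2.90

n ≈ 2.90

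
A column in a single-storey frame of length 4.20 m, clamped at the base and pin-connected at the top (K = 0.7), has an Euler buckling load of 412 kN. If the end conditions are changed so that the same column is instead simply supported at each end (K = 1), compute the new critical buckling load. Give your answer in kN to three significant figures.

P_cr ≈ 202 kN

P_cr ∝ 1/K², so P_cr,new = P_cr,old × (K_old/K_new)² = 412 × (0.7/1)²
= 412 × 0.4900 = 202 kN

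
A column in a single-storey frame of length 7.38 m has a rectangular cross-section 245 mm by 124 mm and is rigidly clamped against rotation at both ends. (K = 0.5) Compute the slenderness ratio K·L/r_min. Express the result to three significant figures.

Buckling occurs about the weak axis: I_min = h·b³/12 with b = 124 mm (the shorter side).
I_min = 245×124³/12 = 3.893×10^7 mm⁴
A = 3.038×10^4 mm²;  r_min = √(I/A) = √(3.893×10^7/3.038×10^4) = 35.80 mm
L_e = K·L = 0.5 × 7.38 m = 3.690 m = 3690.0 mm
λ = L_e / r_min = 3690.0 / 35.80 = 103

λ ≈ 103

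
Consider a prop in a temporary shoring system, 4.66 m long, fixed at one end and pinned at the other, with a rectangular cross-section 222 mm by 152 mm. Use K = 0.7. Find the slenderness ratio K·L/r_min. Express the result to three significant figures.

For a rectangle r_min = b/√12 = 152/√12 = 43.88 mm
L_e = K·L = 0.7 × 4.66 m = 3.262 m = 3262.0 mm
λ = L_e / r_min = 3262.0 / 43.88 = 74.3

λ ≈ 74.3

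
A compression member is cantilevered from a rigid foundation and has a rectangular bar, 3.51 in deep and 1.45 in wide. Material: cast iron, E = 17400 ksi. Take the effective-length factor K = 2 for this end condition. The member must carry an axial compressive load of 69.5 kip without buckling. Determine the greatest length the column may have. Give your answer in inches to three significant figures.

Buckling occurs about the weak axis: I_min = h·b³/12 with b = 1.45 in (the shorter side).
I_min = 3.51×1.45³/12 = 0.8917 in⁴
At the buckling limit P_cr = P = 6.950×10^4 lb
From P_cr = π²EI/(K·L)²:  L = (1/K)·√(π²EI/P_cr) = (1/2)·√(π²×1.74×10^7×0.8917/6.950×10^4)
L = 23.5 in

L_max ≈ 23.5 in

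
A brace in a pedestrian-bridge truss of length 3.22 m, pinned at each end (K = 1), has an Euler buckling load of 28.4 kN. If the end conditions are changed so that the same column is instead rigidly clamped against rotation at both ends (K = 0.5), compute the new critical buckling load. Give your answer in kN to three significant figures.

P_cr ∝ 1/K², so P_cr,new = P_cr,old × (K_old/K_new)² = 28.4 × (1/0.5)²
= 28.4 × 4.000 = 114 kN

P_cr ≈ 114 kN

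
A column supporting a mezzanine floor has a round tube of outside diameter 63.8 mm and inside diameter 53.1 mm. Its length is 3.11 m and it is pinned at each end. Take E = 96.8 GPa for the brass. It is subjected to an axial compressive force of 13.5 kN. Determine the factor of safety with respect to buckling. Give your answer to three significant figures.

d_o = 63.8 mm, d_i = 53.1 mm
I = π(d_o⁴ − d_i⁴)/64 = π(63.8⁴ − 53.10⁴)/64 = 4.230×10^5 mm⁴
I = 4.230×10^5 mm⁴ = 4.230×10^-7 m⁴
Effective length L_e = K·L = 1 × 3.11 = 3.110 m
P_cr = π²EI / L_e² = π² × 96.8×10⁹ × 4.230×10^-7 / 3.110² = 4.179×10^4 N
Factor of safety n = P_cr / P = 41.787 / 13.5 = 3.10

n ≈ 3.10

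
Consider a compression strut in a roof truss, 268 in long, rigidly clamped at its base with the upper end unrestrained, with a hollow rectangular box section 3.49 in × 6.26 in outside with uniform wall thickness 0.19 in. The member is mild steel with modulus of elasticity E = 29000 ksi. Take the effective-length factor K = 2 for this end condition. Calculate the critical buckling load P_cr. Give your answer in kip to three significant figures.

P_cr ≈ 7.41 kip

Inner dimensions: h_i = 6.26 − 2×0.19 = 5.880 in, b_i = 3.49 − 2×0.19 = 3.110 in
Weak-axis I_min = (h_o·b_o³ − h_i·b_i³)/12 with b_o = 3.49, b_i = 3.110 in (shorter outer/inner sides).
I_min = (6.26×3.49³ − 5.880×3.110³)/12 = 7.436 in⁴
Effective length L_e = K·L = 2 × 268 = 536.0 in
P_cr = π²EI / L_e² = π² × 29000×10³ × 7.436 / 536.0² = 7.408×10^3 lb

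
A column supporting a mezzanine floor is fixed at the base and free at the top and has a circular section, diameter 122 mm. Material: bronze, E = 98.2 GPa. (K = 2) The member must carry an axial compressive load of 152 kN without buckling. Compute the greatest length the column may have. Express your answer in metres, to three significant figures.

L_max ≈ 4.16 m

I = πd⁴/64 = π×122⁴/64 = 1.087×10^7 mm⁴
I = 1.087×10^-5 m⁴
At the buckling limit P_cr = P = 1.520×10^5 N
From P_cr = π²EI/(K·L)²:  L = (1/K)·√(π²EI/P_cr) = (1/2)·√(π²×9.82×10^10×1.087×10^-5/1.520×10^5)
L = 4.16 m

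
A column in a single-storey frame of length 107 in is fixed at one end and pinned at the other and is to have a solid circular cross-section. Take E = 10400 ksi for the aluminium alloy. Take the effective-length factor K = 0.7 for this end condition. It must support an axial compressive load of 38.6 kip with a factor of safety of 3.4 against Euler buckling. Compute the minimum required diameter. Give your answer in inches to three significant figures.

Required P_cr = n·P = 3.4 × 38.6 = 131.2 kip
L_e = K·L = 0.7 × 107 = 74.90 in
Required I = P_cr·L_e²/(π²E) = 1.312×10^5 × 74.90² / (π² × 1.04×10^7) = 7.173 in⁴
Solid circle: I = πd⁴/64  ⇒  d = (64I/π)^(1/4) = (64×7.173/π)^(1/4) = 3.48 in

d ≈ 3.48 in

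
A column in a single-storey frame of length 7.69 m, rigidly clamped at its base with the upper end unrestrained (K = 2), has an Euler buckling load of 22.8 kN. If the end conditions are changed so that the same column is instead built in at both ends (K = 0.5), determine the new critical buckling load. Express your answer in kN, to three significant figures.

P_cr ≈ 365 kN

P_cr ∝ 1/K², so P_cr,new = P_cr,old × (K_old/K_new)² = 22.8 × (2/0.5)²
= 22.8 × 16.00 = 365 kN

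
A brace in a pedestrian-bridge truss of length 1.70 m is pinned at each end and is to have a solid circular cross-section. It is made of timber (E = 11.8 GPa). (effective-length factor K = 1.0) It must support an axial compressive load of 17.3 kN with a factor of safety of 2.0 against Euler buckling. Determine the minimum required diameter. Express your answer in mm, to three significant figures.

d ≈ 64.7 mm

Required P_cr = n·P = 2.0 × 17.3 = 34.60 kN
L_e = K·L = 1 × 1.70 = 1.700 m
Required I = P_cr·L_e²/(π²E) = 3.460×10^4 × 1.700² / (π² × 1.18×10^10) = 8.586×10^-7 m⁴
I_req = 8.586×10^5 mm⁴
Solid circle: I = πd⁴/64  ⇒  d = (64I/π)^(1/4) = (64×8.586×10^5/π)^(1/4) = 64.7 mm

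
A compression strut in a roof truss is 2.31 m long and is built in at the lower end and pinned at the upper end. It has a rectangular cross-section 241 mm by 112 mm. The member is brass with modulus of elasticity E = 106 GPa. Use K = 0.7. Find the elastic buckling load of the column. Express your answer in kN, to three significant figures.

Buckling occurs about the weak axis: I_min = h·b³/12 with b = 112 mm (the shorter side).
I_min = 241×112³/12 = 2.822×10^7 mm⁴
I = 2.822×10^7 mm⁴ = 2.822×10^-5 m⁴
Effective length L_e = K·L = 0.7 × 2.31 = 1.617 m
P_cr = π²EI / L_e² = π² × 106×10⁹ × 2.822×10^-5 / 1.617² = 1.129×10^7 N

P_cr ≈ 11300 kN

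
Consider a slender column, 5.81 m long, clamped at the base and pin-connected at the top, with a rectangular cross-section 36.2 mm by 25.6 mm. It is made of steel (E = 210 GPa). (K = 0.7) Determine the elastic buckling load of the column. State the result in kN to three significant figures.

P_cr ≈ 6.34 kN

Buckling occurs about the weak axis: I_min = h·b³/12 with b = 25.6 mm (the shorter side).
I_min = 36.2×25.6³/12 = 5.061×10^4 mm⁴
I = 5.061×10^4 mm⁴ = 5.061×10^-8 m⁴
Effective length L_e = K·L = 0.7 × 5.81 = 4.067 m
P_cr = π²EI / L_e² = π² × 210×10⁹ × 5.061×10^-8 / 4.067² = 6.342×10^3 N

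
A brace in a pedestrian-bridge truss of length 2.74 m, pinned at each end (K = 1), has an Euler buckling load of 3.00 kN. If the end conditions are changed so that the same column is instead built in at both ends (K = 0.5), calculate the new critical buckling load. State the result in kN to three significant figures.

P_cr ∝ 1/K², so P_cr,new = P_cr,old × (K_old/K_new)² = 3.00 × (1/0.5)²
= 3.00 × 4.000 = 12.0 kN

P_cr ≈ 12.0 kN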